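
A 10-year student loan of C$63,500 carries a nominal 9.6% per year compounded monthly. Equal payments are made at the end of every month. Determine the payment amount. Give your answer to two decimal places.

C$825.16

i = 0.096/12 = 0.008 per month; n = 10·12 = 120.
PMT = 63500 / ( [1 − (1+0.008)^(−120)] / 0.008 ) = 63500 / 76.955225 = 825.1551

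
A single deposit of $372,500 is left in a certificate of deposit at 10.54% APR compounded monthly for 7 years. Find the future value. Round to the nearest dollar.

Periodic rate i = 0.1054/12 = 0.00878333; n = 7 × 12 = 84 periods.
FV = PV·(1+i)^n = 372,500 × 2.084604 = 776,514.8099

$776,515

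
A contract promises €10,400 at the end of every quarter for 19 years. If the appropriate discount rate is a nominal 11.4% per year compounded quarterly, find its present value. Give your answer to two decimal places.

€321,793.95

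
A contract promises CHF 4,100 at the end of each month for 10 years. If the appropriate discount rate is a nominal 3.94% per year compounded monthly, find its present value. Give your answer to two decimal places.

Periodic rate i = 0.0394/12 = 0.00328333; n = 10 × 12 = 120 periods.
Annuity factor a(120|0.00328333) = 99.048905; PV = 4100 × 99.048905 = 406,100.5115

CHF 406,100.51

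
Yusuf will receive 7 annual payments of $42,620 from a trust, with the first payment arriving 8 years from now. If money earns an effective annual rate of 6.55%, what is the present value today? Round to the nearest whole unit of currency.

$149,663

Value one period before first payment (t=7): 42620 × [1 − (1+0.0655)^(−7)] / 0.0655 = 42620 × 5.474880 = 233,339.3781
Discount back 7 years: 233,339.3781 × (1+0.0655)^(−7) = 233,339.3781 × 0.641395 = 149,662.7971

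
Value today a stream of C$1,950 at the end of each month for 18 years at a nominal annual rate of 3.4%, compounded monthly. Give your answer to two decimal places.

Periodic rate i = 0.034/12 = 0.00283333; n = 18 × 12 = 216 periods.
PV = PMT · [1 − (1+i)^(−n)] / i = 1950 · 161.387748 = 314,706.1084

C$314,706.11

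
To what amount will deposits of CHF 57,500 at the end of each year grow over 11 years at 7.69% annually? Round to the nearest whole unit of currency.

FV = 57500 × [(1+0.0769)^11 − 1] / 0.0769 = 57500 × 16.372785 = 941,435.1493

CHF 941,435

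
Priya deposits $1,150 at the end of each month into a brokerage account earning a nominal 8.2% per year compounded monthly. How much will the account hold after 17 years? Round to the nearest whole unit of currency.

i = 0.082/12 = 0.00683333 per month; n = 17·12 = 204.
FV = 1150 × [(1+0.00683333)^204 − 1] / 0.00683333 = 1150 × 440.762219 = 506,876.5516

$506,877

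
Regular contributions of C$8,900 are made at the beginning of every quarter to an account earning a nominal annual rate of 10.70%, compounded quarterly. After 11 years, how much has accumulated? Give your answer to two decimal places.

i = 0.107/4 = 0.02675 per quarter; n = 11·4 = 44.
FV = PMT · [(1+i)^n − 1] / i × (1+i) = 8900 · 84.244423 = 749,775.3690
(annuity-due: payments at period start, so ×(1+i).)

C$749,775.37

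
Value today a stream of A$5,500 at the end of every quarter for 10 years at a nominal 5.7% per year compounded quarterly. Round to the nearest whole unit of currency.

Periodic rate i = 0.057/4 = 0.01425; n = 10 × 4 = 40 periods.
PV = 5500 × [1 − (1+0.01425)^(−40)] / 0.01425 = 5500 × 30.329462 = 166,812.0384

A$166,812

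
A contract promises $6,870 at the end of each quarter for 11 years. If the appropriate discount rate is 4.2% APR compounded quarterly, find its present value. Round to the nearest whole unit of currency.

$241,077

With 4 periods per year: i = 0.0105, n = 44.
PV = 6870 × [1 − (1+0.0105)^(−44)] / 0.0105 = 6870 × 35.091269 = 241,077.0184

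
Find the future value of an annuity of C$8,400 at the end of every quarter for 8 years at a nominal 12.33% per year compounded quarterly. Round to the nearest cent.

C$447,430.71

Periodic rate i = 0.1233/4 = 0.030825; n = 8 × 4 = 32 periods.
Accumulation factor s(32|0.030825) = 53.265560; FV = 8400 × 53.265560 = 447,430.7070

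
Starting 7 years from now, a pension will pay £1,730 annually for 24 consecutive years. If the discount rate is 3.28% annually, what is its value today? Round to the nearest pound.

£23,428

Value one period before first payment (t=6): 1730 × [1 − (1+0.0328)^(−24)] / 0.0328 = 1730 × 16.435853 = 28,434.0257
PV₀ = 28,434.0257 / (1+0.0328)^6 = 28,434.0257 / 1.213661 = 23,428.3107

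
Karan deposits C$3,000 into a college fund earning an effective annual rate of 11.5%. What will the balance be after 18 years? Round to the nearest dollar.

FV = 3,000 × (1 + 0.115)^18 = 21,284.7654

C$21,285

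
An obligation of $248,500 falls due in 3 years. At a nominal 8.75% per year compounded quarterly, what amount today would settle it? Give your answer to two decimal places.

$191,669.54

Periodic rate i = 0.0875/4 = 0.021875; n = 3 × 4 = 12 periods.
PV = 248,500 / (1 + 0.021875)^12 = 248,500 / 1.296502 = 191,669.5402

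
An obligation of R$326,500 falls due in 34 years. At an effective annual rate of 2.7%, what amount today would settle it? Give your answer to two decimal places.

R$131,973.92

Discount factor = (1+0.027)^(−34) = 0.404208; PV = 326,500 × 0.404208 = 131,973.9159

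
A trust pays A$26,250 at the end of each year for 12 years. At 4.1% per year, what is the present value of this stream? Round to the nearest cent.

A$244,934.91

Annuity factor a(12|0.041) = 9.330854; PV = 26250 × 9.330854 = 244,934.9071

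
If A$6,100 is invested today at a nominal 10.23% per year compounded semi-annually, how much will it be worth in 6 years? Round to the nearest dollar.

A$11,100

i = 0.1023/2 = 0.05115 per half-year; n = 6·2 = 12.
6,100 × (1+0.05115)^12 = 6,100 × 1.819602 = 11,099.5704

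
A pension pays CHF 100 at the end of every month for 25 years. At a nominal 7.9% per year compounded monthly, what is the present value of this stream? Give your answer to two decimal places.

CHF 13,068.42

With 12 periods per year: i = 0.00658333, n = 300.
Annuity factor a(300|0.00658333) = 130.684196; PV = 100 × 130.684196 = 13,068.4196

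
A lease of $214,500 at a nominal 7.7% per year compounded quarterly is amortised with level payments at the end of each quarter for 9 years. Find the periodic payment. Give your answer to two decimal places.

$8,314.42

Periodic rate i = 0.077/4 = 0.01925; n = 9 × 4 = 36 periods.
PMT = 214500 / ( [1 − (1+0.01925)^(−36)] / 0.01925 ) = 214500 / 25.798555 = 8,314.4192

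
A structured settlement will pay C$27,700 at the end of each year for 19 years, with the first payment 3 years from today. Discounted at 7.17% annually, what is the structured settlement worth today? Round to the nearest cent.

C$246,122.68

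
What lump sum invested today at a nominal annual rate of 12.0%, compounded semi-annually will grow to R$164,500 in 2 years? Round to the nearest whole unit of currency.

R$130,299

Periodic rate i = 0.12/2 = 0.06; n = 2 × 2 = 4 periods.
PV = 164,500 / (1 + 0.06)^4 = 164,500 / 1.262477 = 130,299.4076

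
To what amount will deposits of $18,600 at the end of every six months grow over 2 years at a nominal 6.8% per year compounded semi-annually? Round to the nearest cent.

i = 0.068/2 = 0.034 per half-year; n = 2·2 = 4.
Accumulation factor s(4|0.034) = 4.208663; FV = 18600 × 4.208663 = 78,281.1375

$78,281.14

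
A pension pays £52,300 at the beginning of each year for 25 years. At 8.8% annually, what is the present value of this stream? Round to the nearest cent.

£568,108.08

PV = PMT · [1 − (1+i)^(−n)] / i × (1+i) = 52300 · 10.862487 = 568,108.0823
(annuity-due: payments at period start, so ×(1+i).)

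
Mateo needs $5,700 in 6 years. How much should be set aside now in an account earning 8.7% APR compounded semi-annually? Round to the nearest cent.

Periodic rate i = 0.087/2 = 0.0435; n = 6 × 2 = 12 periods.
PV = 5,700 / (1 + 0.0435)^12 = 5,700 / 1.666900 = 3,419.5221

$3,419.52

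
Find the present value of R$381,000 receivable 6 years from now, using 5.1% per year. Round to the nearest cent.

PV = 381,000 / (1 + 0.051)^6 = 381,000 / 1.347772 = 282,688.8503

R$282,688.85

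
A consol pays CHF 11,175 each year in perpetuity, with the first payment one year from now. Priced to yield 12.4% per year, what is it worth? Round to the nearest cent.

PV = PMT / i = 11175 / 0.124 = 90,120.9677

CHF 90,120.97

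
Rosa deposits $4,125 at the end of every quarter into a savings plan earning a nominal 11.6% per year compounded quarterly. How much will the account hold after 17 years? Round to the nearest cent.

$851,495.57

Periodic rate i = 0.116/4 = 0.029; n = 17 × 4 = 68 periods.
FV = PMT · [(1+i)^n − 1] / i = 4125 · 206.423169 = 851,495.5716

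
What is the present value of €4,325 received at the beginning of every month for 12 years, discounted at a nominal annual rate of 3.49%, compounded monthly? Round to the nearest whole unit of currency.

€509,718

With 12 periods per year: i = 0.00290833, n = 144.
PV = PMT · [1 − (1+i)^(−n)] / i × (1+i) = 4325 · 117.853837 = 509,717.8463
(Beginning-of-period payments → annuity-due factor ×(1+i).)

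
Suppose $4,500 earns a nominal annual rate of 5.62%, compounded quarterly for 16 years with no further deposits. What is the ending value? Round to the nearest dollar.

With 4 periods per year: i = 0.01405, n = 64.
FV = PV·(1+i)^n = 4,500 × 2.442304 = 10,990.3660

$10,990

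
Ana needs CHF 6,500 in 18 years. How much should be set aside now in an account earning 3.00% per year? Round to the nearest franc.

PV = 6,500 / (1 + 0.03)^18 = 6,500 / 1.702433 = 3,818.0649

CHF 3,818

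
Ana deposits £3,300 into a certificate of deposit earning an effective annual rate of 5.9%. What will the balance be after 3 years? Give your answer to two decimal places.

£3,919.24

3,300 × (1+0.059)^3 = 3,300 × 1.187648 = 3,919.2397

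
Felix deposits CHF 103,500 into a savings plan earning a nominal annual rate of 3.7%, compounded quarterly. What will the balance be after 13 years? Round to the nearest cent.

CHF 167,061.27

i = 0.037/4 = 0.00925 per quarter; n = 13·4 = 52.
FV = PV·(1+i)^n = 103,500 × 1.614119 = 167,061.2667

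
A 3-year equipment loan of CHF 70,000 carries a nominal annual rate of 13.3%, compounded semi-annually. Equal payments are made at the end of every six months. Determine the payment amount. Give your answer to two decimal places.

With 2 periods per year: i = 0.0665, n = 6.
Annuity-PV factor = 4.818481; PMT = 70000 / 4.818481 = 14,527.3995

CHF 14,527.40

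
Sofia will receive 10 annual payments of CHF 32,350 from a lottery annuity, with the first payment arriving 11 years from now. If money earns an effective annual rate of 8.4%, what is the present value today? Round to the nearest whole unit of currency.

PV at t=10 (ordinary 10-year annuity): 32350 × a(10|0.084) = 32350 × 6.590684 = 213,208.6373
Discount back 10 years: 213,208.6373 × (1+0.084)^(−10) = 213,208.6373 × 0.446383 = 95,172.6084

CHF 95,173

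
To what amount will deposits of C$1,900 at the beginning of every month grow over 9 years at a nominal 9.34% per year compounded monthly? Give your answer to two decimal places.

C$322,330.57

With 12 periods per year: i = 0.00778333, n = 108.
FV = PMT · [(1+i)^n − 1] / i × (1+i) = 1900 · 169.647669 = 322,330.5714
(Beginning-of-period payments → annuity-due factor ×(1+i).)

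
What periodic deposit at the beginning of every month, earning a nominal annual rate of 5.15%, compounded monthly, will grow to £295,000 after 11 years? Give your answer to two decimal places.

£1,658.83

With 12 periods per year: i = 0.00429167, n = 132.
PMT = 295000 / ( [(1+0.00429167)^132 − 1] / 0.00429167 × (1+i) ) = 295000 / 177.836688 = 1,658.8253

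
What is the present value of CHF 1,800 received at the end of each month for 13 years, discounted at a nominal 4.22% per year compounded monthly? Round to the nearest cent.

CHF 215,839.08

Periodic rate i = 0.0422/12 = 0.00351667; n = 13 × 12 = 156 periods.
PV = 1800 × [1 − (1+0.00351667)^(−156)] / 0.00351667 = 1800 × 119.910600 = 215,839.0809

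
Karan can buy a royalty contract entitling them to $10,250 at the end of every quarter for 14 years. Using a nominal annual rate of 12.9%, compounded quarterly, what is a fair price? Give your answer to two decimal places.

$264,096.56

i = 0.129/4 = 0.03225 per quarter; n = 14·4 = 56.
PV = PMT · [1 − (1+i)^(−n)] / i = 10250 · 25.765519 = 264,096.5649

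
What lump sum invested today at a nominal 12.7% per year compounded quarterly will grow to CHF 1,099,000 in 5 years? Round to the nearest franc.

Periodic rate i = 0.127/4 = 0.03175; n = 5 × 4 = 20 periods.
PV = FV·(1+i)^(−n) = 1,099,000 × 0.535193 = 588,177.1402

CHF 588,177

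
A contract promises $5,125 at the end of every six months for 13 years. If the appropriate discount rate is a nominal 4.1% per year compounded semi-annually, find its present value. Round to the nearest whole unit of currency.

With 2 periods per year: i = 0.0205, n = 26.
Annuity factor a(26|0.0205) = 19.999354; PV = 5125 × 19.999354 = 102,496.6875

$102,497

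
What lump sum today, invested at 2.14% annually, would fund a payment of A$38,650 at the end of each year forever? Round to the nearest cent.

A$1,806,074.77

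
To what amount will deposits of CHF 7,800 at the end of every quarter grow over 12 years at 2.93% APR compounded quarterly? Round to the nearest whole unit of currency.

i = 0.0293/4 = 0.007325 per quarter; n = 12·4 = 48.
FV = PMT · [(1+i)^n − 1] / i = 7800 · 57.272303 = 446,723.9647

CHF 446,724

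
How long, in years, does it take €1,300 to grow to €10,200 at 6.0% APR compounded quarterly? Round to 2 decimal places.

Periodic rate i = 0.06/4 = 0.015.
n = ln(10200/1300) / ln(1+0.015) = ln(7.84615) / 0.014889 = 138.3624 quarters
= 138.3624/4 years

34.59 years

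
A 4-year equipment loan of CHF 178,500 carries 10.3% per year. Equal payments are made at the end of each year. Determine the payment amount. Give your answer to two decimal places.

PMT = 178500 / ( [1 − (1+0.103)^(−4)] / 0.103 ) = 178500 / 3.149389 = 56,677.6592

CHF 56,677.66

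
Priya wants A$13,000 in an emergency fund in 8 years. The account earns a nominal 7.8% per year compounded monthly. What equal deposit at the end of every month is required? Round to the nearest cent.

A$97.96

i = 0.078/12 = 0.0065 per month; n = 8·12 = 96.
PMT = 13000 / ( [(1+0.0065)^96 − 1] / 0.0065 ) = 13000 / 132.709808 = 97.9581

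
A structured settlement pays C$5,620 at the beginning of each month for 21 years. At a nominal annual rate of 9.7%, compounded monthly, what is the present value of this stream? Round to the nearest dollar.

Periodic rate i = 0.097/12 = 0.00808333; n = 21 × 12 = 252 periods.
PV = PMT · [1 − (1+i)^(−n)] / i × (1+i) = 5620 · 108.312829 = 608,718.0977
Payments are at the start of each period, so multiply by (1+i).

C$608,718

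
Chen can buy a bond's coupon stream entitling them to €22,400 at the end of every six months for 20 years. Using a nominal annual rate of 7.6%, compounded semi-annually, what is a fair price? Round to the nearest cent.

€456,865.51

i = 0.076/2 = 0.038 per half-year; n = 20·2 = 40.
PV = 22400 × [1 − (1+0.038)^(−40)] / 0.038 = 22400 × 20.395782 = 456,865.5144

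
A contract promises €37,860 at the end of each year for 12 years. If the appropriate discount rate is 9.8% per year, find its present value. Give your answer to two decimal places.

PV = PMT · [1 − (1+i)^(−n)] / i = 37860 · 6.880963 = 260,513.2599

€260,513.26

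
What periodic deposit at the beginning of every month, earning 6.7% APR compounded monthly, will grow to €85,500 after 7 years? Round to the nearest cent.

Periodic rate i = 0.067/12 = 0.00558333; n = 7 × 12 = 84 periods.
PMT = 85500 / ( [(1+0.00558333)^84 − 1] / 0.00558333 × (1+i) ) = 85500 / 107.398344 = 796.1017

€796.10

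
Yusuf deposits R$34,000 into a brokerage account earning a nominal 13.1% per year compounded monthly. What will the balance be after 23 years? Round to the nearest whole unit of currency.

R$680,640

With 12 periods per year: i = 0.0109167, n = 276.
FV = PV·(1+i)^n = 34,000 × 20.018819 = 680,639.8318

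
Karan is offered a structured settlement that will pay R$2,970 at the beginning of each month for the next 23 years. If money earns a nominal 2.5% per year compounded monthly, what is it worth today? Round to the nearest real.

i = 0.025/12 = 0.00208333 per month; n = 23·12 = 276.
PV = 2970 × [1 − (1+0.00208333)^(−276)] / 0.00208333 × (1+i) = 2970 × 210.177020 = 624,225.7488
Payments are at the start of each period, so multiply by (1+i).

R$624,226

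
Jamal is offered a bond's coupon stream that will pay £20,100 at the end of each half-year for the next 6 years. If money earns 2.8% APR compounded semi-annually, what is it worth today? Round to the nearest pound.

Periodic rate i = 0.028/2 = 0.014; n = 6 × 2 = 12 periods.
PV = 20100 × [1 − (1+0.014)^(−12)] / 0.014 = 20100 × 10.975760 = 220,612.7723

£220,613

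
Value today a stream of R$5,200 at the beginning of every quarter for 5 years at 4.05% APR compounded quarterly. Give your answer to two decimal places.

R$94,667.78

Periodic rate i = 0.0405/4 = 0.010125; n = 5 × 4 = 20 periods.
PV = PMT · [1 − (1+i)^(−n)] / i × (1+i) = 5200 · 18.205343 = 94,667.7828
(annuity-due: payments at period start, so ×(1+i).)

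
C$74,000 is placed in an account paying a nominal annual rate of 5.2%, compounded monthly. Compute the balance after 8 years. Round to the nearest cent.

Periodic rate i = 0.052/12 = 0.00433333; n = 8 × 12 = 96 periods.
FV = 74,000 × (1 + 0.00433333)^96 = 112,074.7832

C$112,074.78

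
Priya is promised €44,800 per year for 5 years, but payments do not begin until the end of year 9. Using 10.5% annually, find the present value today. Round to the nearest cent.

PV at t=8 (ordinary 5-year annuity): 44800 × a(5|0.105) = 44800 × 3.742858 = 167,680.0484
PV₀ = 167,680.0484 / (1+0.105)^8 = 167,680.0484 / 2.222789 = 75,436.7842

€75,436.78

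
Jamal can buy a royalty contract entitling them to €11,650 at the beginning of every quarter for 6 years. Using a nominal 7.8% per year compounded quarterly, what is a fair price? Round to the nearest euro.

Periodic rate i = 0.078/4 = 0.0195; n = 6 × 4 = 24 periods.
PV = PMT · [1 − (1+i)^(−n)] / i × (1+i) = 11650 · 19.392413 = 225,921.6125
Payments are at the start of each period, so multiply by (1+i).

€225,922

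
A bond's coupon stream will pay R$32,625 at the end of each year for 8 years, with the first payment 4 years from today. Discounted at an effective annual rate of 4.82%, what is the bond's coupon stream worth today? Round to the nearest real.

PV at t=3 (ordinary 8-year annuity): 32625 × a(8|0.0482) = 32625 × 6.510503 = 212,405.1651
PV₀ = 212,405.1651 / (1+0.0482)^3 = 212,405.1651 / 1.151682 = 184,430.4421

R$184,430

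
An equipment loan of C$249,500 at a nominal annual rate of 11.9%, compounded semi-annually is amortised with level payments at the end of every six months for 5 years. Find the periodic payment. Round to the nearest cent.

i = 0.119/2 = 0.0595 per half-year; n = 5·2 = 10.
PMT = 249500 / ( [1 − (1+0.0595)^(−10)] / 0.0595 ) = 249500 / 7.377554 = 33,818.7987

C$33,818.80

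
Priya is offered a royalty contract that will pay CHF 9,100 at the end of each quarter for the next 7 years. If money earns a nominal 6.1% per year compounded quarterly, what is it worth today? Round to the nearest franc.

CHF 206,125

With 4 periods per year: i = 0.01525, n = 28.
PV = 9100 × [1 − (1+0.01525)^(−28)] / 0.01525 = 9100 × 22.651152 = 206,125.4836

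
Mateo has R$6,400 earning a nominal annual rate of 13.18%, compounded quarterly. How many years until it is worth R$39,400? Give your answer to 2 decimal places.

Periodic rate i = 0.1318/4 = 0.03295.
n = ln(39400/6400) / ln(1+0.03295) = ln(6.15625) / 0.032419 = 56.0622 quarters
= 56.0622/4 years

14.02 years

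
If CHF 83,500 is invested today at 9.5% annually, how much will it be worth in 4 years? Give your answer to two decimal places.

FV = 83,500 × (1 + 0.095)^4 = 120,044.6894

CHF 120,044.69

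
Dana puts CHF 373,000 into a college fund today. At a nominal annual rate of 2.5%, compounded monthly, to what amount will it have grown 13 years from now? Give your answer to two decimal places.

i = 0.025/12 = 0.00208333 per month; n = 13·12 = 156.
FV = 373,000 × (1 + 0.00208333)^156 = 516,068.9329

CHF 516,068.93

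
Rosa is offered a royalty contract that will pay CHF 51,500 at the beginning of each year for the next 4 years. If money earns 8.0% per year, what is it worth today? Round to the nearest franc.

PV = 51500 × [1 − (1+0.08)^(−4)] / 0.08 × (1+i) = 51500 × 3.577097 = 184,220.4948
(Beginning-of-period payments → annuity-due factor ×(1+i).)

CHF 184,220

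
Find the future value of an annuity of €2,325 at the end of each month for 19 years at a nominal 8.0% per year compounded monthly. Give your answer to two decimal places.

With 12 periods per year: i = 0.00666667, n = 228.
Accumulation factor s(228|0.00666667) = 532.382966; FV = 2325 × 532.382966 = 1,237,790.3959

€1,237,790.40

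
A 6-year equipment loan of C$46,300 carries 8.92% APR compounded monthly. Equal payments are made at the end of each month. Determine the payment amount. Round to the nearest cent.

With 12 periods per year: i = 0.00743333, n = 72.
PMT = 46300 / ( [1 − (1+0.00743333)^(−72)] / 0.00743333 ) = 46300 / 55.599238 = 832.7452

C$832.75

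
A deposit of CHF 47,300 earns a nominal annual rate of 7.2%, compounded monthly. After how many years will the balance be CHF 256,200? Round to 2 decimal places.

23.53 years

Periodic rate i = 0.072/12 = 0.006.
(1+i)^n = 256200/47300 = 5.41649, so n = ln 5.41649 / ln 1.006 = 282.4186 months
= 282.4186/12 years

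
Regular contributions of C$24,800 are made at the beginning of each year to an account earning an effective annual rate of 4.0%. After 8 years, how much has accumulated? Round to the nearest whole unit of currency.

C$237,653

FV = 24800 × [(1+0.04)^8 − 1] / 0.04 × (1+i) = 24800 × 9.582795 = 237,653.3237
Payments are at the start of each period, so multiply by (1+i).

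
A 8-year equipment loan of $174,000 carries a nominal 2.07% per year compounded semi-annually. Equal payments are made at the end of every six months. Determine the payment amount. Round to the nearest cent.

$11,856.35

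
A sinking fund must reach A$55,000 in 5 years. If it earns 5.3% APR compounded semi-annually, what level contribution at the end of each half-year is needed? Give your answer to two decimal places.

Periodic rate i = 0.053/2 = 0.0265; n = 5 × 2 = 10 periods.
PMT = 55000 / ( [(1+0.0265)^10 − 1] / 0.0265 ) = 55000 / 11.280805 = 4,875.5385

A$4,875.54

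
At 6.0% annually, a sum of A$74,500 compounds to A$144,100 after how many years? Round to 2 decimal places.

11.32 years

n = ln(144100/74500) / ln(1+0.06) = ln(1.93423) / 0.058269 = 11.3218 years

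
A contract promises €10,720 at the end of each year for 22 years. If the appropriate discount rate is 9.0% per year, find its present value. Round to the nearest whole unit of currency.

PV = PMT · [1 − (1+i)^(−n)] / i = 10720 · 9.442425 = 101,222.8008

€101,223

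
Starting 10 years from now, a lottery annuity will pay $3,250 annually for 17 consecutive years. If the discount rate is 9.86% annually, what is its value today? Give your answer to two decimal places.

Value one period before first payment (t=9): 3250 × [1 − (1+0.0986)^(−17)] / 0.0986 = 3250 × 8.091534 = 26,297.4858
PV₀ = 26,297.4858 / (1+0.0986)^9 = 26,297.4858 / 2.331076 = 11,281.2670

$11,281.27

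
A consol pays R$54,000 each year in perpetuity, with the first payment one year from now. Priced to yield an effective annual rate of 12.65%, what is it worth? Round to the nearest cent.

R$426,877.47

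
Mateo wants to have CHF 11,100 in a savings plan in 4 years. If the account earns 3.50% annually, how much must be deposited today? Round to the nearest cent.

CHF 9,673.01

Discount factor = (1+0.035)^(−4) = 0.871442; PV = 11,100 × 0.871442 = 9,673.0087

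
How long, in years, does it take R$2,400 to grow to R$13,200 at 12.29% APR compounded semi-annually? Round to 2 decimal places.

14.29 years

Periodic rate i = 0.1229/2 = 0.06145.
n = ln(13200/2400) / ln(1+0.06145) = ln(5.50000) / 0.059636 = 28.5859 half-years
= 28.5859/2 years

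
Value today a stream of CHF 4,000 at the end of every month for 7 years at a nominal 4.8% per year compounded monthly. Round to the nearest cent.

CHF 284,897.78

i = 0.048/12 = 0.004 per month; n = 7·12 = 84.
Annuity factor a(84|0.004) = 71.224446; PV = 4000 × 71.224446 = 284,897.7837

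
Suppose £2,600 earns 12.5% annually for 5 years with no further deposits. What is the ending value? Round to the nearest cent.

2,600 × (1+0.125)^5 = 2,600 × 1.802032 = 4,685.2844

£4,685.28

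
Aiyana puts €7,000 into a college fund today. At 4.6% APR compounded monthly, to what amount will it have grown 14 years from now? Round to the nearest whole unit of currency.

With 12 periods per year: i = 0.00383333, n = 168.
FV = PV·(1+i)^n = 7,000 × 1.901739 = 13,312.1741

€13,312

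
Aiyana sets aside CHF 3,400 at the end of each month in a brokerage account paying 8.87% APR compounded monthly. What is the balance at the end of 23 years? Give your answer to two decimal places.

With 12 periods per year: i = 0.00739167, n = 276.
FV = PMT · [(1+i)^n − 1] / i = 3400 · 897.481820 = 3,051,438.1884

CHF 3,051,438.19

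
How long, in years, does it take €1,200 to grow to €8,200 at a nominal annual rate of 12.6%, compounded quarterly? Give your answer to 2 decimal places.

15.49 years

Periodic rate i = 0.126/4 = 0.0315.
(1+i)^n = 8200/1200 = 6.83333, so n = ln 6.83333 / ln 1.0315 = 61.9659 quarters
= 61.9659/4 years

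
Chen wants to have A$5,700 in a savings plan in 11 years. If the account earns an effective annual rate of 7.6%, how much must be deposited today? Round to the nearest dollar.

A$2,546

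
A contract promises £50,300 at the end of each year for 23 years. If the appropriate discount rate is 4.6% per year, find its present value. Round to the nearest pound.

PV = 50300 × [1 − (1+0.046)^(−23)] / 0.046 = 50300 × 14.012086 = 704,807.9129

£704,808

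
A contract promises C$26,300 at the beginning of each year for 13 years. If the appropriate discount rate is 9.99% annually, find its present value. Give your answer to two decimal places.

PV = PMT · [1 − (1+i)^(−n)] / i × (1+i) = 26300 · 7.817031 = 205,587.9107
Payments are at the start of each period, so multiply by (1+i).

C$205,587.91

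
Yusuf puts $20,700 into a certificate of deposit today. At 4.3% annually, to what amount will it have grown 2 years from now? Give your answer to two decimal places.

$22,518.47

FV = PV·(1+i)^n = 20,700 × 1.087849 = 22,518.4743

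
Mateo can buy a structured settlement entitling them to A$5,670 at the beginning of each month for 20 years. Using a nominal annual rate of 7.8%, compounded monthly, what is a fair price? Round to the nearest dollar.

A$692,549

i = 0.078/12 = 0.0065 per month; n = 20·12 = 240.
PV = 5670 × [1 − (1+0.0065)^(−240)] / 0.0065 × (1+i) = 5670 × 122.142716 = 692,549.1998
Payments are at the start of each period, so multiply by (1+i).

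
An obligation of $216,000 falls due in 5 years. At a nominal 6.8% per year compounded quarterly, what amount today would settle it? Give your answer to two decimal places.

i = 0.068/4 = 0.017 per quarter; n = 5·4 = 20.
PV = FV·(1+i)^(−n) = 216,000 × 0.713807 = 154,182.3613

$154,182.36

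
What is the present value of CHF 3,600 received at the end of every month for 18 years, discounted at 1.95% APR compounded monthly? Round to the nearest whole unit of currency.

CHF 655,345

With 12 periods per year: i = 0.001625, n = 216.
PV = PMT · [1 − (1+i)^(−n)] / i = 3600 · 182.040411 = 655,345.4786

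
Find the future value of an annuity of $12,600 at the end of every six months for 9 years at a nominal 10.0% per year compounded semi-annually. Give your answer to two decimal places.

$354,468.05

Periodic rate i = 0.1/2 = 0.05; n = 9 × 2 = 18 periods.
FV = 12600 × [(1+0.05)^18 − 1] / 0.05 = 12600 × 28.132385 = 354,468.0469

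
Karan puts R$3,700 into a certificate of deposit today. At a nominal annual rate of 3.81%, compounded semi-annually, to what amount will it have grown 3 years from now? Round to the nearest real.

R$4,144

i = 0.0381/2 = 0.01905 per half-year; n = 3·2 = 6.
FV = 3,700 × (1 + 0.01905)^6 = 4,143.5700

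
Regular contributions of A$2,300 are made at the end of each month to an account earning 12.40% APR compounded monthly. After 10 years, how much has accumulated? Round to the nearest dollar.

A$541,694

With 12 periods per year: i = 0.0103333, n = 120.
Accumulation factor s(120|0.0103333) = 235.518933; FV = 2300 × 235.518933 = 541,693.5470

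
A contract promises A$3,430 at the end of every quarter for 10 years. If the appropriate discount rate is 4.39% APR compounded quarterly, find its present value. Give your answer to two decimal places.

A$110,564.95

Periodic rate i = 0.0439/4 = 0.010975; n = 10 × 4 = 40 periods.
Annuity factor a(40|0.010975) = 32.234679; PV = 3430 × 32.234679 = 110,564.9488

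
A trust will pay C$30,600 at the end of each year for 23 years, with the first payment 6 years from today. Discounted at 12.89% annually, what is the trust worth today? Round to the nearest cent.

Value one period before first payment (t=5): 30600 × [1 − (1+0.1289)^(−23)] / 0.1289 = 30600 × 7.280784 = 222,791.9910
PV₀ = 222,791.9910 / (1+0.1289)^5 = 222,791.9910 / 1.833485 = 121,512.8507

C$121,512.85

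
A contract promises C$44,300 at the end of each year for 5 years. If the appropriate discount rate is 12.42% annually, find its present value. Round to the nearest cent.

C$158,043.90

PV = PMT · [1 − (1+i)^(−n)] / i = 44300 · 3.567582 = 158,043.9045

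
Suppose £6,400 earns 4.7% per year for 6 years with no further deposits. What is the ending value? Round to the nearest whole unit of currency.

£8,431

FV = 6,400 × (1 + 0.047)^6 = 8,430.6307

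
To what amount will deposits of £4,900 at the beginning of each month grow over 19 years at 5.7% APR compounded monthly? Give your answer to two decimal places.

£2,016,950.39

Periodic rate i = 0.057/12 = 0.00475; n = 19 × 12 = 228 periods.
Accumulation factor s(228|0.00475) × (1+i) = 411.622529; FV = 4900 × 411.622529 = 2,016,950.3921
Payments are at the start of each period, so multiply by (1+i).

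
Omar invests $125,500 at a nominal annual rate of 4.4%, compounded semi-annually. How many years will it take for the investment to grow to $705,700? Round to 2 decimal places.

39.68 years

Periodic rate i = 0.044/2 = 0.022.
n = ln(705700/125500) / ln(1+0.022) = ln(5.62311) / 0.021761 = 79.3551 half-years
= 79.3551/2 years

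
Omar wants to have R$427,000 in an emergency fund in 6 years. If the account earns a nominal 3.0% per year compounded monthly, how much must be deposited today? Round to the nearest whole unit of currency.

i = 0.03/12 = 0.0025 per month; n = 6·12 = 72.
Discount factor = (1+0.0025)^(−72) = 0.835458; PV = 427,000 × 0.835458 = 356,740.5044

R$356,741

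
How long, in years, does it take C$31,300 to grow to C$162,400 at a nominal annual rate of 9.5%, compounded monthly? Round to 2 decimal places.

17.40 years

Periodic rate i = 0.095/12 = 0.00791667.
(1+i)^n = 162400/31300 = 5.18850, so n = ln 5.18850 / ln 1.00792 = 208.7941 months
= 208.7941/12 years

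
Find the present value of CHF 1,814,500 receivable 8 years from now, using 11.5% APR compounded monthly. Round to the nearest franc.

i = 0.115/12 = 0.00958333 per month; n = 8·12 = 96.
PV = 1,814,500 / (1 + 0.00958333)^96 = 1,814,500 / 2.498323 = 726,287.2491

CHF 726,287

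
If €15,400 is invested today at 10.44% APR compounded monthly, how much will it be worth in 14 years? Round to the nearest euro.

Periodic rate i = 0.1044/12 = 0.0087; n = 14 × 12 = 168 periods.
15,400 × (1+0.0087)^168 = 15,400 × 4.285678 = 65,999.4353

€65,999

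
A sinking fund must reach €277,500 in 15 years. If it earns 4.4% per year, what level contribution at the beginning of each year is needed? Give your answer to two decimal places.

FV-annuity factor × (1+i) = 21.536974; PMT = 277500 / 21.536974 = 12,884.8182

€12,884.82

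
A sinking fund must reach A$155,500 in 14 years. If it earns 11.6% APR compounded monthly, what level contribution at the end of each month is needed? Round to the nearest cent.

With 12 periods per year: i = 0.00966667, n = 168.
FV-annuity factor = 417.303049; PMT = 155500 / 417.303049 = 372.6309

A$372.63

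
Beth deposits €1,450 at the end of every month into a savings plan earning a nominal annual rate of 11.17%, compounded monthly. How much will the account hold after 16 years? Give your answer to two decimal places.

i = 0.1117/12 = 0.00930833 per month; n = 16·12 = 192.
FV = 1450 × [(1+0.00930833)^192 − 1] / 0.00930833 = 1450 × 528.938364 = 766,960.6284

€766,960.63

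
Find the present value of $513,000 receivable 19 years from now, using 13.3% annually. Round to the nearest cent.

$47,835.36

PV = FV·(1+i)^(−n) = 513,000 × 0.093246 = 47,835.3634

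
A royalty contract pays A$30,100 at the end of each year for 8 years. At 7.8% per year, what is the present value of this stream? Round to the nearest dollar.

PV = PMT · [1 − (1+i)^(−n)] / i = 30100 · 5.790513 = 174,294.4430

A$174,294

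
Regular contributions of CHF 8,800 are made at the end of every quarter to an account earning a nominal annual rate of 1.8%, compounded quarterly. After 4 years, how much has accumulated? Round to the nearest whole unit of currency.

CHF 145,653

Periodic rate i = 0.018/4 = 0.0045; n = 4 × 4 = 16 periods.
FV = 8800 × [(1+0.0045)^16 − 1] / 0.0045 = 8800 × 16.551508 = 145,653.2674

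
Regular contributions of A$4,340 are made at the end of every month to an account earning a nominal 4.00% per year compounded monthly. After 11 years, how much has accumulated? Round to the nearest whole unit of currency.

Periodic rate i = 0.04/12 = 0.00333333; n = 11 × 12 = 132 periods.
FV = 4340 × [(1+0.00333333)^132 − 1] / 0.00333333 = 4340 × 165.471452 = 718,146.1010

A$718,146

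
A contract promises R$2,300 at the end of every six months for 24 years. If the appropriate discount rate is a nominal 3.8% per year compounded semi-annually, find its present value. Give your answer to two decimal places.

R$72,005.52

Periodic rate i = 0.038/2 = 0.019; n = 24 × 2 = 48 periods.
PV = PMT · [1 − (1+i)^(−n)] / i = 2300 · 31.306749 = 72,005.5238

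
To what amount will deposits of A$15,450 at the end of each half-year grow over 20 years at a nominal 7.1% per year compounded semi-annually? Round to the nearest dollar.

With 2 periods per year: i = 0.0355, n = 40.
Accumulation factor s(40|0.0355) = 85.534995; FV = 15450 × 85.534995 = 1,321,515.6663

A$1,321,516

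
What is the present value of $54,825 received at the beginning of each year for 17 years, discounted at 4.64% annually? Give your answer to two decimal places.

$664,528.74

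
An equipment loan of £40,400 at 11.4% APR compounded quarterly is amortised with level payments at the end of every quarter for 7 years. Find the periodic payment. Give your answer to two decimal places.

With 4 periods per year: i = 0.0285, n = 28.
Annuity-PV factor = 19.112941; PMT = 40400 / 19.112941 = 2,113.7511

£2,113.75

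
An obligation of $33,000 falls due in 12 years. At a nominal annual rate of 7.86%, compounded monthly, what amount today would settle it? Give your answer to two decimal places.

$12,889.11

i = 0.0786/12 = 0.00655 per month; n = 12·12 = 144.
Discount factor = (1+0.00655)^(−144) = 0.390579; PV = 33,000 × 0.390579 = 12,889.1145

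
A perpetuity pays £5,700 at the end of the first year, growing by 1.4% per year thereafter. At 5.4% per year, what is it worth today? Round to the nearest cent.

PV = PMT / (i − g) = 5700 / (0.054 − 0.014) = 5700 / 0.040000 = 142,500.0000

£142,500.00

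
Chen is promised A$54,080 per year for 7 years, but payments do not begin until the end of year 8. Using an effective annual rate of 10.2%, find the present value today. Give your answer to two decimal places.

A$132,525.40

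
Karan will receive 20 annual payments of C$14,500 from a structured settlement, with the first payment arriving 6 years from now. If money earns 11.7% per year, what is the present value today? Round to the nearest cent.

Value one period before first payment (t=5): 14500 × [1 − (1+0.117)^(−20)] / 0.117 = 14500 × 7.612140 = 110,376.0260
PV₀ = 110,376.0260 / (1+0.117)^5 = 110,376.0260 / 1.738865 = 63,475.9030

C$63,475.90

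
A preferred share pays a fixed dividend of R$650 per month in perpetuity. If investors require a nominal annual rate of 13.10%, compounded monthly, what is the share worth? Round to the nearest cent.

Periodic rate i = 0.131/12 = 0.0109167.
PV = C/r = 650/0.0109167 = 59,541.9847

R$59,541.98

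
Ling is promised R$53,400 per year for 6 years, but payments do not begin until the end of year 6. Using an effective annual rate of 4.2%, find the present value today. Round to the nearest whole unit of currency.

R$226,406

PV at t=5 (ordinary 6-year annuity): 53400 × a(6|0.042) = 53400 × 5.208177 = 278,116.6384
PV₀ = 278,116.6384 / (1+0.042)^5 = 278,116.6384 / 1.228397 = 226,406.2318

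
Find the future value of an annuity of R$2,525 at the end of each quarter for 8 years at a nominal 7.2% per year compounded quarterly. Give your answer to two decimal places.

With 4 periods per year: i = 0.018, n = 32.
Accumulation factor s(32|0.018) = 42.767732; FV = 2525 × 42.767732 = 107,988.5231

R$107,988.52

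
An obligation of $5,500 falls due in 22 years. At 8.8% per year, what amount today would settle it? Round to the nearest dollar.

$860

PV = FV·(1+i)^(−n) = 5,500 × 0.156374 = 860.0565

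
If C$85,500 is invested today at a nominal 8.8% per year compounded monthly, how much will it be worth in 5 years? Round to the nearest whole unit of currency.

C$132,543

Periodic rate i = 0.088/12 = 0.00733333; n = 5 × 12 = 60 periods.
FV = PV·(1+i)^n = 85,500 × 1.550216 = 132,543.4991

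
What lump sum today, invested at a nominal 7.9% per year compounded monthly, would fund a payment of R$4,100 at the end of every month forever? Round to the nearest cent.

R$622,784.81

Periodic rate i = 0.079/12 = 0.00658333.
PV = PMT / i = 4100 / 0.00658333 = 622,784.8101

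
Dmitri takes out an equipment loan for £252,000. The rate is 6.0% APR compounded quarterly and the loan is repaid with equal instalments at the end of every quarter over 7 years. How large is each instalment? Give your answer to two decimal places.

i = 0.06/4 = 0.015 per quarter; n = 7·4 = 28.
Annuity-PV factor = 22.726717; PMT = 252000 / 22.726717 = 11,088.2713

£11,088.27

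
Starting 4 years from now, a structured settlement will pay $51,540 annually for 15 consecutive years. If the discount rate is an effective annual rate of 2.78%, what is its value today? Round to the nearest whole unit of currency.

Value one period before first payment (t=3): 51540 × [1 − (1+0.0278)^(−15)] / 0.0278 = 51540 × 12.130139 = 625,187.3484
PV₀ = 625,187.3484 / (1+0.0278)^3 = 625,187.3484 / 1.085740 = 575,816.8120

$575,817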